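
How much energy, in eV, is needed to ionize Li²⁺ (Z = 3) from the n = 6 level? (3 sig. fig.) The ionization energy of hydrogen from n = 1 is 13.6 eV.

E_n = −13.6 Z²/n² = −122.4/n² eV for Z = 3.
E_6 = −122.4/36 = −3.40 eV, so ionization (to E = 0) requires 3.40 eV.

3.40 eV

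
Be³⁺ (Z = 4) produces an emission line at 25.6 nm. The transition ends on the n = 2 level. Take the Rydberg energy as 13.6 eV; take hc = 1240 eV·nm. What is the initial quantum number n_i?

n_i = 6

The photon energy is ΔE = hc/λ = 1240 / 25.6 = 48.44 eV.
With Z = 4, ΔE = 217.6 × (1/n_f² − 1/n_i²), so 1/n_f² − 1/n_i² = 0.2226.
With n_f = 2: 1/n_i² = 1/4 − 0.2226 = 0.02740, so n_i ≈ 6.04.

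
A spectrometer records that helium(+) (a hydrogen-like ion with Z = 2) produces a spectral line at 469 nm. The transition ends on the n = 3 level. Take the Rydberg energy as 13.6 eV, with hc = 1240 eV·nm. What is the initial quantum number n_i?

The photon energy is ΔE = hc/λ = 1240 / 469 = 2.644 eV.
With Z = 2, ΔE = 54.40 × (1/n_f² − 1/n_i²), so 1/n_f² − 1/n_i² = 0.04860.
With n_f = 3: 1/n_i² = 1/9 − 0.04860 = 0.06251, so n_i ≈ 4.00.

n_i = 4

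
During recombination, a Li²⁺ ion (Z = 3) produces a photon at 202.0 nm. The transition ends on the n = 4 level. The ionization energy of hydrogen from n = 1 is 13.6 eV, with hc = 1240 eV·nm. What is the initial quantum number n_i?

n_i = 9

The photon energy is ΔE = hc/λ = 1240 / 202.0 = 6.139 eV.
With Z = 3, ΔE = 122.4 × (1/n_f² − 1/n_i²), so 1/n_f² − 1/n_i² = 0.05015.
With n_f = 4: 1/n_i² = 1/16 − 0.05015 = 0.01235, so n_i ≈ 9.00.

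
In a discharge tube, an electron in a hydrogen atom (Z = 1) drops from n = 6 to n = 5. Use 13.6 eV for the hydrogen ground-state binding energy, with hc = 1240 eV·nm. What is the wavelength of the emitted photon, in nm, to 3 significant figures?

ΔE = 13.60 × (1/5² − 1/6²) = 13.60 × 0.01222 = 0.1662 eV.
λ = hc/ΔE = 1240 / 0.1662 = 7460 nm.

7460 nm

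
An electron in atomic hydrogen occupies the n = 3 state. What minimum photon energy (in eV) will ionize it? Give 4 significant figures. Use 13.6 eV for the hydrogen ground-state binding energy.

1.511 eV

E_3 = −13.60/9 = −1.511 eV, so ionization (to E = 0) requires 1.511 eV.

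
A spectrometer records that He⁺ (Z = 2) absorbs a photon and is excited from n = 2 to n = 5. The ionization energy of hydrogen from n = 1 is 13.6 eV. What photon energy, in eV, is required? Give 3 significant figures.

11.4 eV

The Bohr energies scale as Z², so for Z = 2: E_n = −54.40/n² eV.
E_5 = −54.40/25 = −2.176 eV and E_2 = −54.40/4 = −13.60 eV.
The photon energy is |E_5 − E_2| = 11.4 eV.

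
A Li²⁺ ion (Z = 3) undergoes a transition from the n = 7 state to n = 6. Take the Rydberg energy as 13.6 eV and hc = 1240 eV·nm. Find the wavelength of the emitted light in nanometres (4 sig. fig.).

For Z = 3 the level energies scale as Z², so the effective Rydberg energy is 13.6 × 9 = 122.4 eV.
ΔE = 122.4 × (1/6² − 1/7²) = 122.4 × 0.007370 = 0.9020 eV.
λ = hc/ΔE = 1240 / 0.9020 = 1375 nm.

1375 nm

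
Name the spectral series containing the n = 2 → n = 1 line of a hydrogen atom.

Lyman

The series is set by the lower level: n_f = 1 is the Lyman series.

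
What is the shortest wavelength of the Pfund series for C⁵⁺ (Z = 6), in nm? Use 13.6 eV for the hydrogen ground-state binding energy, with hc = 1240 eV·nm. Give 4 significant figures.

The Pfund series has lower level n_f = 5; the series limit corresponds to n_i → ∞.
ΔE_max = 13.6 × 36 / 5² = 19.58 eV.
λ_min = 1240 / 19.58 = 63.32 nm.

63.32 nm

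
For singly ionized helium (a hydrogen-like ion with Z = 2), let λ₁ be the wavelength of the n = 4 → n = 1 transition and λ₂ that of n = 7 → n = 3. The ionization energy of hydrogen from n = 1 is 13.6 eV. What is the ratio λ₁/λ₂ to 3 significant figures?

0.0967

λ ∝ 1/ΔE ∝ 1/(1/n_f² − 1/n_i²), and the Z² and hc factors cancel in the ratio.
λ₁/λ₂ = (1/3² − 1/7²)/(1/1² − 1/4²) = 0.09070/0.9375 = 0.0967.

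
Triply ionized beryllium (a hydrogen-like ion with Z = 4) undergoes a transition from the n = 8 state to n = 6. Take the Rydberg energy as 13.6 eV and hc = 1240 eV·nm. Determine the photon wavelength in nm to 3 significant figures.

469 nm

For Z = 4 the level energies scale as Z², so the effective Rydberg energy is 13.6 × 16 = 217.6 eV.
ΔE = 217.6 × (1/6² − 1/8²) = 217.6 × 0.01215 = 2.644 eV.
λ = hc/ΔE = 1240 / 2.644 = 469 nm.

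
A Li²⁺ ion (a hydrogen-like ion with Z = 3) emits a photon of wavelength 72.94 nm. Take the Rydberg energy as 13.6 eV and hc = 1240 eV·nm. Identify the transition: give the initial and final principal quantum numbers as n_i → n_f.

The photon energy is ΔE = hc/λ = 1240 / 72.94 = 17.00 eV.
With Z = 3, ΔE = 122.4 × (1/n_f² − 1/n_i²), so 1/n_f² − 1/n_i² = 0.1389.
Trying n_f = 2 gives 1/n_i² = 0.1111, i.e. n_i ≈ 3; this pair matches.

n_i = 3, n_f = 2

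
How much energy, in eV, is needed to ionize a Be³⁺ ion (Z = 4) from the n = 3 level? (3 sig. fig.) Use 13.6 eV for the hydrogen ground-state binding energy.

E_n = −13.6 Z²/n² = −217.6/n² eV for Z = 4.
E_3 = −217.6/9 = −24.2 eV, so ionization (to E = 0) requires 24.2 eV.

24.2 eV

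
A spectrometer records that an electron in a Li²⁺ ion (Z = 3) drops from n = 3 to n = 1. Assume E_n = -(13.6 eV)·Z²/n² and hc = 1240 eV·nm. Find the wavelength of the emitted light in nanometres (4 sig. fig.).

For Z = 3 the level energies scale as Z², so the effective Rydberg energy is 13.6 × 9 = 122.4 eV.
ΔE = 122.4 × (1/1² − 1/3²) = 122.4 × 0.8889 = 108.8 eV.
λ = hc/ΔE = 1240 / 108.8 = 11.40 nm.

11.40 nm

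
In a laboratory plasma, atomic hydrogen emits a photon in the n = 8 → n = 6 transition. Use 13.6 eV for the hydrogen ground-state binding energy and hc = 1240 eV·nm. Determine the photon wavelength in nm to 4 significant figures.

ΔE = 13.60 × (1/6² − 1/8²) = 13.60 × 0.01215 = 0.1653 eV.
λ = hc/ΔE = 1240 / 0.1653 = 7503 nm.

7503 nm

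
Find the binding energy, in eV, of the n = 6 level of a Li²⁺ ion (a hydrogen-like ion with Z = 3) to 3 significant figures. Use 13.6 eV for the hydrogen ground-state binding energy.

3.40 eV

E_n = −13.6 Z²/n² = −122.4/n² eV for Z = 3.
E_6 = −122.4/36 = −3.40 eV, so ionization (to E = 0) requires 3.40 eV.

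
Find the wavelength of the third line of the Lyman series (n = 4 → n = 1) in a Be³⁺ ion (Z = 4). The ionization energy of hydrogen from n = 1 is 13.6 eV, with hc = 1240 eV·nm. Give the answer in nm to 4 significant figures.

6.078 nm

The Lyman series terminates on n_f = 1; the third line has n_i = 1+3 = 4.
ΔE = 217.6 × (1/1² − 1/4²) = 204.0 eV.
λ = 1240 / 204.0 = 6.078 nm.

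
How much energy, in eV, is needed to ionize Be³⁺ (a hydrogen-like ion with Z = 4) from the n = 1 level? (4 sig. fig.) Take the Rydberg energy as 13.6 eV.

E_n = −13.6 Z²/n² = −217.6/n² eV for Z = 4.
E_1 = −217.6/1 = −217.6 eV, so ionization (to E = 0) requires 217.6 eV.

217.6 eV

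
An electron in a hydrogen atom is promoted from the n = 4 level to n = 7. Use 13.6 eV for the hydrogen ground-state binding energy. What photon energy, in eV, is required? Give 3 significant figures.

0.572 eV

E_7 = −13.60/49 = −0.2776 eV and E_4 = −13.60/16 = −0.8500 eV.
The photon energy is |E_7 − E_4| = 0.572 eV.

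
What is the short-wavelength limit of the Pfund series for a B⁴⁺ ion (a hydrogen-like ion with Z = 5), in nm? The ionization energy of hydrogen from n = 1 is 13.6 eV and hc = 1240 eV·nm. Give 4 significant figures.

91.18 nm

The Pfund series has lower level n_f = 5; the series limit corresponds to n_i → ∞.
ΔE_max = 13.6 × 25 / 5² = 13.60 eV.
λ_min = 1240 / 13.60 = 91.18 nm.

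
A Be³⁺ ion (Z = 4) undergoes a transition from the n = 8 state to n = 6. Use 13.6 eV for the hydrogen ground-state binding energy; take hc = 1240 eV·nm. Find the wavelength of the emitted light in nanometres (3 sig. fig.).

For Z = 4 the level energies scale as Z², so the effective Rydberg energy is 13.6 × 16 = 217.6 eV.
ΔE = 217.6 × (1/6² − 1/8²) = 217.6 × 0.01215 = 2.644 eV.
λ = hc/ΔE = 1240 / 2.644 = 469 nm.

469 nm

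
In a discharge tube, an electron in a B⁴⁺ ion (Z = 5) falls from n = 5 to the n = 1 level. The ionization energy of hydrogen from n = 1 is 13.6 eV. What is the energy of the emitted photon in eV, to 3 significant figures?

326 eV

The Bohr energies scale as Z², so for Z = 5: E_n = −340.0/n² eV.
E_5 = −340.0/25 = −13.60 eV and E_1 = −340.0/1 = −340.0 eV.
The photon energy is |E_5 − E_1| = 326 eV.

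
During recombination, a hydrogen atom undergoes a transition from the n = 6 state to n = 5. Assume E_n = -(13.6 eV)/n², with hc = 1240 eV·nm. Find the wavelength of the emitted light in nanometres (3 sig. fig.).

7460 nm

ΔE = 13.60 × (1/5² − 1/6²) = 13.60 × 0.01222 = 0.1662 eV.
λ = hc/ΔE = 1240 / 0.1662 = 7460 nm.
This line belongs to the Pfund series.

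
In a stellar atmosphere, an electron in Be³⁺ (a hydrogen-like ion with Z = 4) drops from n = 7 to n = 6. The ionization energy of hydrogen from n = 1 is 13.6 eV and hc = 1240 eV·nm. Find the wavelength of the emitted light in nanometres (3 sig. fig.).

For Z = 4 the level energies scale as Z², so the effective Rydberg energy is 13.6 × 16 = 217.6 eV.
ΔE = 217.6 × (1/6² − 1/7²) = 217.6 × 0.007370 = 1.604 eV.
λ = hc/ΔE = 1240 / 1.604 = 773 nm.

773 nm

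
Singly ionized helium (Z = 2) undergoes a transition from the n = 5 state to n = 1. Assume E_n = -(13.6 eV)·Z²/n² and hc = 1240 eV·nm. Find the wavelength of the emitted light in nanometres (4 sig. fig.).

For Z = 2 the level energies scale as Z², so the effective Rydberg energy is 13.6 × 4 = 54.40 eV.
ΔE = 54.40 × (1/1² − 1/5²) = 54.40 × 0.9600 = 52.22 eV.
λ = hc/ΔE = 1240 / 52.22 = 23.74 nm.

23.74 nm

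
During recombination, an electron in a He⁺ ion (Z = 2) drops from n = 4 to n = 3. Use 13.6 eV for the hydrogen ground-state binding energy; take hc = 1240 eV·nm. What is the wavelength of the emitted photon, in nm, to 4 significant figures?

468.9 nm

For Z = 2 the level energies scale as Z², so the effective Rydberg energy is 13.6 × 4 = 54.40 eV.
ΔE = 54.40 × (1/3² − 1/4²) = 54.40 × 0.04861 = 2.644 eV.
λ = hc/ΔE = 1240 / 2.644 = 468.9 nm.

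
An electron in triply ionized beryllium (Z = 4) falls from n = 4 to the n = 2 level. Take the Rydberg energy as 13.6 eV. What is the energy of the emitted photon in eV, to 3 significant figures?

The Bohr energies scale as Z², so for Z = 4: E_n = −217.6/n² eV.
E_4 = −217.6/16 = −13.60 eV and E_2 = −217.6/4 = −54.40 eV.
The photon energy is |E_4 − E_2| = 40.8 eV.

40.8 eV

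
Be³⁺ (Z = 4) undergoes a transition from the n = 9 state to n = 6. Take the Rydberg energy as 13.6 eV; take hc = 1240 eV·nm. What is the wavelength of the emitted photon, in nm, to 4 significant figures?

369.3 nm

For Z = 4 the level energies scale as Z², so the effective Rydberg energy is 13.6 × 16 = 217.6 eV.
ΔE = 217.6 × (1/6² − 1/9²) = 217.6 × 0.01543 = 3.358 eV.
λ = hc/ΔE = 1240 / 3.358 = 369.3 nm.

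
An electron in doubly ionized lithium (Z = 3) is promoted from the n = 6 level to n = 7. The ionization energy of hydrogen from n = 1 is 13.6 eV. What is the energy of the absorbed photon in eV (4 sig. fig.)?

0.9020 eV

The Bohr energies scale as Z², so for Z = 3: E_n = −122.4/n² eV.
E_7 = −122.4/49 = −2.498 eV and E_6 = −122.4/36 = −3.400 eV.
The photon energy is |E_7 − E_6| = 0.9020 eV.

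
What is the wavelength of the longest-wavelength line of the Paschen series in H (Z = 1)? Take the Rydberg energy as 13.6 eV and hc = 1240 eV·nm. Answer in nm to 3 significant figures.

1880 nm

The Paschen series terminates on n_f = 3; the first line has n_i = 3+1 = 4.
ΔE = 13.60 × (1/3² − 1/4²) = 0.6611 eV.
λ = 1240 / 0.6611 = 1880 nm.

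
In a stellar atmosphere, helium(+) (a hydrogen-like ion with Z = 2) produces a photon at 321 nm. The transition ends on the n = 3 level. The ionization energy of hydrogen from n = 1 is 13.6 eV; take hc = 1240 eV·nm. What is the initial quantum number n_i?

n_i = 5

The photon energy is ΔE = hc/λ = 1240 / 321 = 3.863 eV.
With Z = 2, ΔE = 54.40 × (1/n_f² − 1/n_i²), so 1/n_f² − 1/n_i² = 0.07101.
With n_f = 3: 1/n_i² = 1/9 − 0.07101 = 0.04010, so n_i ≈ 4.99.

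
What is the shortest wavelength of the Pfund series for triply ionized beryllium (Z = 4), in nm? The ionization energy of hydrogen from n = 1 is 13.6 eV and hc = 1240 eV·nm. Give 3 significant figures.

The Pfund series has lower level n_f = 5; the series limit corresponds to n_i → ∞.
ΔE_max = 13.6 × 16 / 5² = 8.704 eV.
λ_min = 1240 / 8.704 = 142 nm.

142 nm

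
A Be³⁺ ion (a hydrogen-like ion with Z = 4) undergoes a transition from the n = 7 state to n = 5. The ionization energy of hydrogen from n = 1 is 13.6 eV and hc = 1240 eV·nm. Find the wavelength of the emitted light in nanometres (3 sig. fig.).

For Z = 4 the level energies scale as Z², so the effective Rydberg energy is 13.6 × 16 = 217.6 eV.
ΔE = 217.6 × (1/5² − 1/7²) = 217.6 × 0.01959 = 4.263 eV.
λ = hc/ΔE = 1240 / 4.263 = 291 nm.

291 nm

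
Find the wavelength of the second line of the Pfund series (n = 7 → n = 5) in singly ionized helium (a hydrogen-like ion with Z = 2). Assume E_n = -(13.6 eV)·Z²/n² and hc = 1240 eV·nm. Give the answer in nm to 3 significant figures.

1160 nm

The Pfund series terminates on n_f = 5; the second line has n_i = 5+2 = 7.
ΔE = 54.40 × (1/5² − 1/7²) = 1.066 eV.
λ = 1240 / 1.066 = 1160 nm.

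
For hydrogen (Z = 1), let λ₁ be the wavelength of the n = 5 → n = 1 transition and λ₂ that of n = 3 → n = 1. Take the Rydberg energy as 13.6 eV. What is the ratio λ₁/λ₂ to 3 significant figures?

0.926

λ ∝ 1/ΔE ∝ 1/(1/n_f² − 1/n_i²), and the Z² and hc factors cancel in the ratio.
λ₁/λ₂ = (1/1² − 1/3²)/(1/1² − 1/5²) = 0.8889/0.9600 = 0.926.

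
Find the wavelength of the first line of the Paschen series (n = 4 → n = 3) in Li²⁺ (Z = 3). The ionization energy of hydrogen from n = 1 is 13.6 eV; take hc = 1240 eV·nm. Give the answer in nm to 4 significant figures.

208.4 nm

The Paschen series terminates on n_f = 3; the first line has n_i = 3+1 = 4.
ΔE = 122.4 × (1/3² − 1/4²) = 5.950 eV.
λ = 1240 / 5.950 = 208.4 nm.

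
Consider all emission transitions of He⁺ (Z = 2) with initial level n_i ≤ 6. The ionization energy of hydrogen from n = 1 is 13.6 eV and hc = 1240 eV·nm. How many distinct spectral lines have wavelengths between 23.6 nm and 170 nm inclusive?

Enumerate all n_i → n_f pairs with 1 ≤ n_f < n_i ≤ 6 and compute λ = 1240 / [13.6·4·(1/n_f² − 1/n_i²)].
Lines falling in [23.6, 170] nm: 5→1 (23.74 nm), 4→1 (24.31 nm), 3→1 (25.64 nm), 2→1 (30.39 nm), 6→2 (102.6 nm), 5→2 (108.5 nm), 4→2 (121.6 nm), 3→2 (164.1 nm).

8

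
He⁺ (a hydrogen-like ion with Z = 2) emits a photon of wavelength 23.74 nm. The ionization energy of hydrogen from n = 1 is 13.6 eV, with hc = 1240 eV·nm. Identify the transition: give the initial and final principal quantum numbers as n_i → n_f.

n_i = 5, n_f = 1

The photon energy is ΔE = hc/λ = 1240 / 23.74 = 52.23 eV.
With Z = 2, ΔE = 54.40 × (1/n_f² − 1/n_i²), so 1/n_f² − 1/n_i² = 0.9602.
Trying n_f = 1 gives 1/n_i² = 0.03984, i.e. n_i ≈ 5; this pair matches.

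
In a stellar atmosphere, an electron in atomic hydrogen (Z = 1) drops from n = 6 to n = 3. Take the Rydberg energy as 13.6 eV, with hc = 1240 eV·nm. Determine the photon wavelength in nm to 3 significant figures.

ΔE = 13.60 × (1/3² − 1/6²) = 13.60 × 0.08333 = 1.133 eV.
λ = hc/ΔE = 1240 / 1.133 = 1090 nm.

1090 nm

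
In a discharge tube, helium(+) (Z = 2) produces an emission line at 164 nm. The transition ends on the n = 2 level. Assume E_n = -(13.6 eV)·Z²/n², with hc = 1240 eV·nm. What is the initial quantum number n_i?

n_i = 3

The photon energy is ΔE = hc/λ = 1240 / 164 = 7.561 eV.
With Z = 2, ΔE = 54.40 × (1/n_f² − 1/n_i²), so 1/n_f² − 1/n_i² = 0.1390.
With n_f = 2: 1/n_i² = 1/4 − 0.1390 = 0.1110, so n_i ≈ 3.00.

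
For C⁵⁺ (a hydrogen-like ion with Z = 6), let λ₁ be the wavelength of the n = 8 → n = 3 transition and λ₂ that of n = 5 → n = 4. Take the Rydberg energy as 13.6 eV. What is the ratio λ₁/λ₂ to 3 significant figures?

0.236

λ ∝ 1/ΔE ∝ 1/(1/n_f² − 1/n_i²), and the Z² and hc factors cancel in the ratio.
λ₁/λ₂ = (1/4² − 1/5²)/(1/3² − 1/8²) = 0.02250/0.09549 = 0.236.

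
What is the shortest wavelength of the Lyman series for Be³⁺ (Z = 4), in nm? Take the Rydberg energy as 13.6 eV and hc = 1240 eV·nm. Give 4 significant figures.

The Lyman series has lower level n_f = 1; the series limit corresponds to n_i → ∞.
ΔE_max = 13.6 × 16 / 1² = 217.6 eV.
λ_min = 1240 / 217.6 = 5.699 nm.

5.699 nm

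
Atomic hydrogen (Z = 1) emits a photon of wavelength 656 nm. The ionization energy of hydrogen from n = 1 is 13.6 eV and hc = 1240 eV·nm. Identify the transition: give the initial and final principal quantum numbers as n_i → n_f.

n_i = 3, n_f = 2

The photon energy is ΔE = hc/λ = 1240 / 656 = 1.890 eV.
With Z = 1, ΔE = 13.60 × (1/n_f² − 1/n_i²), so 1/n_f² − 1/n_i² = 0.1390.
Trying n_f = 2 gives 1/n_i² = 0.1110, i.e. n_i ≈ 3; this pair matches.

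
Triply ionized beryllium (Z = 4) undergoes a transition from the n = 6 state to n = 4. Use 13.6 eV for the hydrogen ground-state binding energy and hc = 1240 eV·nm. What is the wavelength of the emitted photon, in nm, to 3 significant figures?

164 nm

For Z = 4 the level energies scale as Z², so the effective Rydberg energy is 13.6 × 16 = 217.6 eV.
ΔE = 217.6 × (1/4² − 1/6²) = 217.6 × 0.03472 = 7.556 eV.
λ = hc/ΔE = 1240 / 7.556 = 164 nm.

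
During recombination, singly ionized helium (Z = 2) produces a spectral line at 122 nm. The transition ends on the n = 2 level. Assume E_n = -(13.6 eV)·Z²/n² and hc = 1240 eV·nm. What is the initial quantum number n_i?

The photon energy is ΔE = hc/λ = 1240 / 122 = 10.16 eV.
With Z = 2, ΔE = 54.40 × (1/n_f² − 1/n_i²), so 1/n_f² − 1/n_i² = 0.1868.
With n_f = 2: 1/n_i² = 1/4 − 0.1868 = 0.06316, so n_i ≈ 3.98.

n_i = 4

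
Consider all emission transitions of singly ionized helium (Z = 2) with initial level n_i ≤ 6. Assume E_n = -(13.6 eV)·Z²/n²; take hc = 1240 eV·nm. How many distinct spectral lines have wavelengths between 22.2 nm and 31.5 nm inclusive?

5

Enumerate all n_i → n_f pairs with 1 ≤ n_f < n_i ≤ 6 and compute λ = 1240 / [13.6·4·(1/n_f² − 1/n_i²)].
Lines falling in [22.2, 31.5] nm: 6→1 (23.45 nm), 5→1 (23.74 nm), 4→1 (24.31 nm), 3→1 (25.64 nm), 2→1 (30.39 nm).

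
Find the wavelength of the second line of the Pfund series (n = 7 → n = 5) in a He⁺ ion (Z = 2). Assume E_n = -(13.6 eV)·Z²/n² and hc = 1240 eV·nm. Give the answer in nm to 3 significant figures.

The Pfund series terminates on n_f = 5; the second line has n_i = 5+2 = 7.
ΔE = 54.40 × (1/5² − 1/7²) = 1.066 eV.
λ = 1240 / 1.066 = 1160 nm.

1160 nm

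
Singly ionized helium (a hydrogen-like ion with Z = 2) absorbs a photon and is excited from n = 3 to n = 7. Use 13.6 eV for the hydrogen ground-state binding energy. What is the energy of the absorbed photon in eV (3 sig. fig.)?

The Bohr energies scale as Z², so for Z = 2: E_n = −54.40/n² eV.
E_7 = −54.40/49 = −1.110 eV and E_3 = −54.40/9 = −6.044 eV.
The photon energy is |E_7 − E_3| = 4.93 eV.

4.93 eV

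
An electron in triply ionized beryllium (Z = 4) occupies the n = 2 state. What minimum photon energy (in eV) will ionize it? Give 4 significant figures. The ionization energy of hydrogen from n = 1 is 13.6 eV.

54.40 eV

E_n = −13.6 Z²/n² = −217.6/n² eV for Z = 4.
E_2 = −217.6/4 = −54.40 eV, so ionization (to E = 0) requires 54.40 eV.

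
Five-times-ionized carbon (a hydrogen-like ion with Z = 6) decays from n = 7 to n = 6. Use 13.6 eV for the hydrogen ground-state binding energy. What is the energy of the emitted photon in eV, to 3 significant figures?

The Bohr energies scale as Z², so for Z = 6: E_n = −489.6/n² eV.
E_7 = −489.6/49 = −9.992 eV and E_6 = −489.6/36 = −13.60 eV.
The photon energy is |E_7 − E_6| = 3.61 eV.

3.61 eV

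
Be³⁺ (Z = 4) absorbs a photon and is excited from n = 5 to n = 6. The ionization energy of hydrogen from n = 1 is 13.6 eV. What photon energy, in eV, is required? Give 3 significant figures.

The Bohr energies scale as Z², so for Z = 4: E_n = −217.6/n² eV.
E_6 = −217.6/36 = −6.044 eV and E_5 = −217.6/25 = −8.704 eV.
The photon energy is |E_6 − E_5| = 2.66 eV.

2.66 eV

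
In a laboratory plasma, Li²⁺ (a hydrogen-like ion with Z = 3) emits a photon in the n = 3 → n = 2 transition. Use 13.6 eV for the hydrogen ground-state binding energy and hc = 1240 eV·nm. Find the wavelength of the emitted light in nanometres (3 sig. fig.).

72.9 nm

For Z = 3 the level energies scale as Z², so the effective Rydberg energy is 13.6 × 9 = 122.4 eV.
ΔE = 122.4 × (1/2² − 1/3²) = 122.4 × 0.1389 = 17.00 eV.
λ = hc/ΔE = 1240 / 17.00 = 72.9 nm.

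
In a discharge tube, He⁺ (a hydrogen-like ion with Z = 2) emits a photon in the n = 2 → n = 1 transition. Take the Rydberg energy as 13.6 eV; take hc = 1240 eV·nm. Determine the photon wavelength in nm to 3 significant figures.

For Z = 2 the level energies scale as Z², so the effective Rydberg energy is 13.6 × 4 = 54.40 eV.
ΔE = 54.40 × (1/1² − 1/2²) = 54.40 × 0.7500 = 40.80 eV.
λ = hc/ΔE = 1240 / 40.80 = 30.4 nm.

30.4 nm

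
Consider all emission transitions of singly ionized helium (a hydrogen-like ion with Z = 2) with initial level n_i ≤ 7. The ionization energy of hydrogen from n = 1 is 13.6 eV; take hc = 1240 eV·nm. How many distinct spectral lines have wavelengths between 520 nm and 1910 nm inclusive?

Enumerate all n_i → n_f pairs with 1 ≤ n_f < n_i ≤ 7 and compute λ = 1240 / [13.6·4·(1/n_f² − 1/n_i²)].
Lines falling in [520, 1910] nm: 7→4 (541.5 nm), 6→4 (656.5 nm), 5→4 (1013 nm), 7→5 (1163 nm), 6→5 (1865 nm).

5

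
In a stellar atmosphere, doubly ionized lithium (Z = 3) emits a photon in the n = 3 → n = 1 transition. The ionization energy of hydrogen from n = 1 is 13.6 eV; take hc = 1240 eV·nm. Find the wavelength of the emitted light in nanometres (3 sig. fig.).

11.4 nm

For Z = 3 the level energies scale as Z², so the effective Rydberg energy is 13.6 × 9 = 122.4 eV.
ΔE = 122.4 × (1/1² − 1/3²) = 122.4 × 0.8889 = 108.8 eV.
λ = hc/ΔE = 1240 / 108.8 = 11.4 nm.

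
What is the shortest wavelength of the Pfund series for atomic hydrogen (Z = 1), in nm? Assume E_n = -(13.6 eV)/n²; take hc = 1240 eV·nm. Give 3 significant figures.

The Pfund series has lower level n_f = 5; the series limit corresponds to n_i → ∞.
ΔE_max = 13.6 × 1 / 5² = 0.5440 eV.
λ_min = 1240 / 0.5440 = 2280 nm.

2280 nm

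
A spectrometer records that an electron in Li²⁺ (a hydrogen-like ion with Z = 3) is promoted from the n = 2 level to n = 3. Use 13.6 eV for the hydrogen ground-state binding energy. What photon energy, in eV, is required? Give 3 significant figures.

The Bohr energies scale as Z², so for Z = 3: E_n = −122.4/n² eV.
E_3 = −122.4/9 = −13.60 eV and E_2 = −122.4/4 = −30.60 eV.
The photon energy is |E_3 − E_2| = 17.0 eV.

17.0 eV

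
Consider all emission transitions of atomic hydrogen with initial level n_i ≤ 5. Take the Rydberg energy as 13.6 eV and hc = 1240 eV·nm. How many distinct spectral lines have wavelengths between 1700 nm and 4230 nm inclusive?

2

Enumerate all n_i → n_f pairs with 1 ≤ n_f < n_i ≤ 5 and compute λ = 1240 / [13.6·1·(1/n_f² − 1/n_i²)].
Lines falling in [1700, 4230] nm: 4→3 (1876 nm), 5→4 (4052 nm).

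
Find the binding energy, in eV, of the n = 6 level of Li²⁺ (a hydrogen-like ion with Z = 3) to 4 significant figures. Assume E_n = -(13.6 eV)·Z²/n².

E_n = −13.6 Z²/n² = −122.4/n² eV for Z = 3.
E_6 = −122.4/36 = −3.400 eV, so ionization (to E = 0) requires 3.400 eV.

3.400 eV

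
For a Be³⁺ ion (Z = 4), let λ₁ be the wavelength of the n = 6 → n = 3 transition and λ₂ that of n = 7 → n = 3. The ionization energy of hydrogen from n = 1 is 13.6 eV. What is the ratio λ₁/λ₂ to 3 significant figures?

λ ∝ 1/ΔE ∝ 1/(1/n_f² − 1/n_i²), and the Z² and hc factors cancel in the ratio.
λ₁/λ₂ = (1/3² − 1/7²)/(1/3² − 1/6²) = 0.09070/0.08333 = 1.09.

1.09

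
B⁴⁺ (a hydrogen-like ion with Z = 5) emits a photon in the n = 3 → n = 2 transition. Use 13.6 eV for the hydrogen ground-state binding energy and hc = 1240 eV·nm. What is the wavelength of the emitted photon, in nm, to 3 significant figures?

26.3 nm

For Z = 5 the level energies scale as Z², so the effective Rydberg energy is 13.6 × 25 = 340.0 eV.
ΔE = 340.0 × (1/2² − 1/3²) = 340.0 × 0.1389 = 47.22 eV.
λ = hc/ΔE = 1240 / 47.22 = 26.3 nm.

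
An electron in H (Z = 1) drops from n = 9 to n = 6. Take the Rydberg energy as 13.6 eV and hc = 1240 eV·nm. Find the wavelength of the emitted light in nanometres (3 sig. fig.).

ΔE = 13.60 × (1/6² − 1/9²) = 13.60 × 0.01543 = 0.2099 eV.
λ = hc/ΔE = 1240 / 0.2099 = 5910 nm.

5910 nm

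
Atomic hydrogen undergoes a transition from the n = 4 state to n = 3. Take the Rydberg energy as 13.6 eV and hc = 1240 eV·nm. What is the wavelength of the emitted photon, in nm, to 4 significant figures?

1876 nm

ΔE = 13.60 × (1/3² − 1/4²) = 13.60 × 0.04861 = 0.6611 eV.
λ = hc/ΔE = 1240 / 0.6611 = 1876 nm.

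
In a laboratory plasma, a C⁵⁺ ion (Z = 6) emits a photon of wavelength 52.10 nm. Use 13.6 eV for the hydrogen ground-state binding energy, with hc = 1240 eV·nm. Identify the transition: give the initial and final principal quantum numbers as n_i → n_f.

n_i = 4, n_f = 3

The photon energy is ΔE = hc/λ = 1240 / 52.10 = 23.80 eV.
With Z = 6, ΔE = 489.6 × (1/n_f² − 1/n_i²), so 1/n_f² − 1/n_i² = 0.04861.
Trying n_f = 3 gives 1/n_i² = 0.06250, i.e. n_i ≈ 4; this pair matches.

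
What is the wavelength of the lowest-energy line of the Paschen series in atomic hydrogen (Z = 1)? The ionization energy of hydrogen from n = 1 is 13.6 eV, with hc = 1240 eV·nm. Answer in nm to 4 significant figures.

The Paschen series terminates on n_f = 3; the first line has n_i = 3+1 = 4.
ΔE = 13.60 × (1/3² − 1/4²) = 0.6611 eV.
λ = 1240 / 0.6611 = 1876 nm.

1876 nm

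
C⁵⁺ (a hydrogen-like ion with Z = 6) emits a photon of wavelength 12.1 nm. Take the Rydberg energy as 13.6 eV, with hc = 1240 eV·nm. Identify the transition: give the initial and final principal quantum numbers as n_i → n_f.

n_i = 5, n_f = 2

The photon energy is ΔE = hc/λ = 1240 / 12.1 = 102.5 eV.
With Z = 6, ΔE = 489.6 × (1/n_f² − 1/n_i²), so 1/n_f² − 1/n_i² = 0.2093.
Trying n_f = 2 gives 1/n_i² = 0.04069, i.e. n_i ≈ 5; this pair matches.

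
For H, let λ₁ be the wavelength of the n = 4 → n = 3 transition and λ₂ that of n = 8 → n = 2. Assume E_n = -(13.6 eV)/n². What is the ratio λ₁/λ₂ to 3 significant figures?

λ ∝ 1/ΔE ∝ 1/(1/n_f² − 1/n_i²), and the Z² and hc factors cancel in the ratio.
λ₁/λ₂ = (1/2² − 1/8²)/(1/3² − 1/4²) = 0.2344/0.04861 = 4.82.

4.82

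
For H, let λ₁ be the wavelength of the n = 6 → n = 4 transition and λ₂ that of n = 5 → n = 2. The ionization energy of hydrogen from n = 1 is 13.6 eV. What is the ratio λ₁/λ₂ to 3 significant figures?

λ ∝ 1/ΔE ∝ 1/(1/n_f² − 1/n_i²), and the Z² and hc factors cancel in the ratio.
λ₁/λ₂ = (1/2² − 1/5²)/(1/4² − 1/6²) = 0.2100/0.03472 = 6.05.

6.05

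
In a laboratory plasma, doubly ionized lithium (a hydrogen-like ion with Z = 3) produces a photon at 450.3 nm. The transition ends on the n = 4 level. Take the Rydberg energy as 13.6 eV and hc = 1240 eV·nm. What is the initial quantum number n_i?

n_i = 5

The photon energy is ΔE = hc/λ = 1240 / 450.3 = 2.754 eV.
With Z = 3, ΔE = 122.4 × (1/n_f² − 1/n_i²), so 1/n_f² − 1/n_i² = 0.02250.
With n_f = 4: 1/n_i² = 1/16 − 0.02250 = 0.04000, so n_i ≈ 5.00.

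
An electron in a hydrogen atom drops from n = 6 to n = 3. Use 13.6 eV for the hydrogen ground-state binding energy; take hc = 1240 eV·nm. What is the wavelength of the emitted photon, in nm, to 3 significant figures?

1090 nm

ΔE = 13.60 × (1/3² − 1/6²) = 13.60 × 0.08333 = 1.133 eV.
λ = hc/ΔE = 1240 / 1.133 = 1090 nm.
This line belongs to the Paschen series.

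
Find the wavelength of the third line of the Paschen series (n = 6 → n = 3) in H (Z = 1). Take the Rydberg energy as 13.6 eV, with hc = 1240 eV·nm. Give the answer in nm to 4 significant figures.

1094 nm

The Paschen series terminates on n_f = 3; the third line has n_i = 3+3 = 6.
ΔE = 13.60 × (1/3² − 1/6²) = 1.133 eV.
λ = 1240 / 1.133 = 1094 nm.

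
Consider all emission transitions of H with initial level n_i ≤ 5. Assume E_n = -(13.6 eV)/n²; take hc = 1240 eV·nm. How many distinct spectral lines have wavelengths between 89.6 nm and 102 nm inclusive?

2

Enumerate all n_i → n_f pairs with 1 ≤ n_f < n_i ≤ 5 and compute λ = 1240 / [13.6·1·(1/n_f² − 1/n_i²)].
Lines falling in [89.6, 102] nm: 5→1 (94.98 nm), 4→1 (97.25 nm).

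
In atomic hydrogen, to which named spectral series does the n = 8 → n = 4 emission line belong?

Brackett

The series is set by the lower level: n_f = 4 is the Brackett series.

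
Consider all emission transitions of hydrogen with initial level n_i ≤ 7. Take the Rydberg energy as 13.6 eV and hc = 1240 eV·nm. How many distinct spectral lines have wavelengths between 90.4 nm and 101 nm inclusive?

Enumerate all n_i → n_f pairs with 1 ≤ n_f < n_i ≤ 7 and compute λ = 1240 / [13.6·1·(1/n_f² − 1/n_i²)].
Lines falling in [90.4, 101] nm: 7→1 (93.08 nm), 6→1 (93.78 nm), 5→1 (94.98 nm), 4→1 (97.25 nm).

4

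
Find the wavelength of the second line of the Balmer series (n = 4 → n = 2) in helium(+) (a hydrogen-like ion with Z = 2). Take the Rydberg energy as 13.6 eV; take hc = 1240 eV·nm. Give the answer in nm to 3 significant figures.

The Balmer series terminates on n_f = 2; the second line has n_i = 2+2 = 4.
ΔE = 54.40 × (1/2² − 1/4²) = 10.20 eV.
λ = 1240 / 10.20 = 122 nm.

122 nm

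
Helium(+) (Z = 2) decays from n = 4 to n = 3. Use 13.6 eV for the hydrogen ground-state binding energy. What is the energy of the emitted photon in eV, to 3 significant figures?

2.64 eV

The Bohr energies scale as Z², so for Z = 2: E_n = −54.40/n² eV.
E_4 = −54.40/16 = −3.400 eV and E_3 = −54.40/9 = −6.044 eV.
The photon energy is |E_4 − E_3| = 2.64 eV.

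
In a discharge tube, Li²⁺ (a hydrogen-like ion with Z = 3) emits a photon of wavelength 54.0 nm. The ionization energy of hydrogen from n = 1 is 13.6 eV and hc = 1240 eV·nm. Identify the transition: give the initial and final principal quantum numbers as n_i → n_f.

The photon energy is ΔE = hc/λ = 1240 / 54.0 = 22.96 eV.
With Z = 3, ΔE = 122.4 × (1/n_f² − 1/n_i²), so 1/n_f² − 1/n_i² = 0.1876.
Trying n_f = 2 gives 1/n_i² = 0.06239, i.e. n_i ≈ 4; this pair matches.

n_i = 4, n_f = 2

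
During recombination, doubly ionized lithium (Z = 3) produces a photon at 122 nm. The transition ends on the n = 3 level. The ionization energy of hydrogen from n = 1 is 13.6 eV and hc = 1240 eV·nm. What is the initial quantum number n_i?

n_i = 6

The photon energy is ΔE = hc/λ = 1240 / 122 = 10.16 eV.
With Z = 3, ΔE = 122.4 × (1/n_f² − 1/n_i²), so 1/n_f² − 1/n_i² = 0.08304.
With n_f = 3: 1/n_i² = 1/9 − 0.08304 = 0.02807, so n_i ≈ 5.97.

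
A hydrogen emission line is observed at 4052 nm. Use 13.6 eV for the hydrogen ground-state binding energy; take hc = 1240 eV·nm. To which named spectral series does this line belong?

Brackett

ΔE = 1240/4052 = 0.3060 eV.
This matches 13.6 × (1/4² − 1/5²), so n_f = 4: the Brackett series.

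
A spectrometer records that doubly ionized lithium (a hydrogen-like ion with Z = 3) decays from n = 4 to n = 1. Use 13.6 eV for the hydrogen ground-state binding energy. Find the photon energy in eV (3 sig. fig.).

The Bohr energies scale as Z², so for Z = 3: E_n = −122.4/n² eV.
E_4 = −122.4/16 = −7.650 eV and E_1 = −122.4/1 = −122.4 eV.
The photon energy is |E_4 − E_1| = 115 eV.

115 eV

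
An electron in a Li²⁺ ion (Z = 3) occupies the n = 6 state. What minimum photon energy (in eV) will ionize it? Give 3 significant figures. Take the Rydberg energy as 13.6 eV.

3.40 eV

E_n = −13.6 Z²/n² = −122.4/n² eV for Z = 3.
E_6 = −122.4/36 = −3.40 eV, so ionization (to E = 0) requires 3.40 eV.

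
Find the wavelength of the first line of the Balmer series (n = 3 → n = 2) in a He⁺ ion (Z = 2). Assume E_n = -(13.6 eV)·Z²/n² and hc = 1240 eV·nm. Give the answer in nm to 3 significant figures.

164 nm

The Balmer series terminates on n_f = 2; the first line has n_i = 2+1 = 3.
ΔE = 54.40 × (1/2² − 1/3²) = 7.556 eV.
λ = 1240 / 7.556 = 164 nm.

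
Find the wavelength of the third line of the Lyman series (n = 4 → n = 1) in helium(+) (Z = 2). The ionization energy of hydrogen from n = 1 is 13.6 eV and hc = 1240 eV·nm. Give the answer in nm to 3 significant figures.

24.3 nm

The Lyman series terminates on n_f = 1; the third line has n_i = 1+3 = 4.
ΔE = 54.40 × (1/1² − 1/4²) = 51.00 eV.
λ = 1240 / 51.00 = 24.3 nm.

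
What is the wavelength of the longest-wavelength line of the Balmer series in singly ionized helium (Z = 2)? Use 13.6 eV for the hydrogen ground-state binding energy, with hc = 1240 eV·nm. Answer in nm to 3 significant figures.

The Balmer series terminates on n_f = 2; the first line has n_i = 2+1 = 3.
ΔE = 54.40 × (1/2² − 1/3²) = 7.556 eV.
λ = 1240 / 7.556 = 164 nm.

164 nm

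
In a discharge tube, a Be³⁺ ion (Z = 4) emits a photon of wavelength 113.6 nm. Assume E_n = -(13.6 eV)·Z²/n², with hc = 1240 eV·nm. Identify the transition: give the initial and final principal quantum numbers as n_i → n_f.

The photon energy is ΔE = hc/λ = 1240 / 113.6 = 10.92 eV.
With Z = 4, ΔE = 217.6 × (1/n_f² − 1/n_i²), so 1/n_f² − 1/n_i² = 0.05016.
Trying n_f = 4 gives 1/n_i² = 0.01234, i.e. n_i ≈ 9; this pair matches.

n_i = 9, n_f = 4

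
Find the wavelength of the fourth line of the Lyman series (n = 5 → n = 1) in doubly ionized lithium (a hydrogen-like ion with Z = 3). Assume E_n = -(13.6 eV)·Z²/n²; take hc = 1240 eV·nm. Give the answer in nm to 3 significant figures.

The Lyman series terminates on n_f = 1; the fourth line has n_i = 1+4 = 5.
ΔE = 122.4 × (1/1² − 1/5²) = 117.5 eV.
λ = 1240 / 117.5 = 10.6 nm.

10.6 nm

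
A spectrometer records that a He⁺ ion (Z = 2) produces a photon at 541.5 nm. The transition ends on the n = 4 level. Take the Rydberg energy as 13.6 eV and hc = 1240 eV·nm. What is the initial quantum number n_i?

n_i = 7

The photon energy is ΔE = hc/λ = 1240 / 541.5 = 2.290 eV.
With Z = 2, ΔE = 54.40 × (1/n_f² − 1/n_i²), so 1/n_f² − 1/n_i² = 0.04209.
With n_f = 4: 1/n_i² = 1/16 − 0.04209 = 0.02041, so n_i ≈ 7.00.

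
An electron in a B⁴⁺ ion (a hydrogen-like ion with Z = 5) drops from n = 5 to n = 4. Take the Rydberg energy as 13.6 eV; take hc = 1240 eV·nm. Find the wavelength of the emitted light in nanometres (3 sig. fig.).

For Z = 5 the level energies scale as Z², so the effective Rydberg energy is 13.6 × 25 = 340.0 eV.
ΔE = 340.0 × (1/4² − 1/5²) = 340.0 × 0.02250 = 7.650 eV.
λ = hc/ΔE = 1240 / 7.650 = 162 nm.

162 nm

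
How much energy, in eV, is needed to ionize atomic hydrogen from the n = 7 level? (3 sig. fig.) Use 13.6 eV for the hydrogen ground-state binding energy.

E_7 = −13.60/49 = −0.278 eV, so ionization (to E = 0) requires 0.278 eV.

0.278 eV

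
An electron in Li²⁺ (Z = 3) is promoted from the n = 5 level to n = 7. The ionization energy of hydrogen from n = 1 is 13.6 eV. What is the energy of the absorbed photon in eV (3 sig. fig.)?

2.40 eV

The Bohr energies scale as Z², so for Z = 3: E_n = −122.4/n² eV.
E_7 = −122.4/49 = −2.498 eV and E_5 = −122.4/25 = −4.896 eV.
The photon energy is |E_7 − E_5| = 2.40 eV.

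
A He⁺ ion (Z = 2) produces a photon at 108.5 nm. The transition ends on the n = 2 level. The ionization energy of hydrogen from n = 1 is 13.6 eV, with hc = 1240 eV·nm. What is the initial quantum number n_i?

n_i = 5

The photon energy is ΔE = hc/λ = 1240 / 108.5 = 11.43 eV.
With Z = 2, ΔE = 54.40 × (1/n_f² − 1/n_i²), so 1/n_f² − 1/n_i² = 0.2101.
With n_f = 2: 1/n_i² = 1/4 − 0.2101 = 0.03992, so n_i ≈ 5.01.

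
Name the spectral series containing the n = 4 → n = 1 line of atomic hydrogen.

The series is set by the lower level: n_f = 1 is the Lyman series.

Lyman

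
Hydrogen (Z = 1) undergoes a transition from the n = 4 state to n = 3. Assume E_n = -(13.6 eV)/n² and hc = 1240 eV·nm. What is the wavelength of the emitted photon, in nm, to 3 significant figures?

ΔE = 13.60 × (1/3² − 1/4²) = 13.60 × 0.04861 = 0.6611 eV.
λ = hc/ΔE = 1240 / 0.6611 = 1880 nm.
This line belongs to the Paschen series.

1880 nm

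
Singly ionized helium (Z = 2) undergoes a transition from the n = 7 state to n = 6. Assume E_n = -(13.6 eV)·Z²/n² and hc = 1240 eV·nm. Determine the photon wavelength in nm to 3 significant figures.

3090 nm

For Z = 2 the level energies scale as Z², so the effective Rydberg energy is 13.6 × 4 = 54.40 eV.
ΔE = 54.40 × (1/6² − 1/7²) = 54.40 × 0.007370 = 0.4009 eV.
λ = hc/ΔE = 1240 / 0.4009 = 3090 nm.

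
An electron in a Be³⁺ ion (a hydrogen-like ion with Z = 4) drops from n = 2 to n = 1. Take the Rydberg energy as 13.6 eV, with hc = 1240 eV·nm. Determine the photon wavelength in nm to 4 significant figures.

For Z = 4 the level energies scale as Z², so the effective Rydberg energy is 13.6 × 16 = 217.6 eV.
ΔE = 217.6 × (1/1² − 1/2²) = 217.6 × 0.7500 = 163.2 eV.
λ = hc/ΔE = 1240 / 163.2 = 7.598 nm.

7.598 nm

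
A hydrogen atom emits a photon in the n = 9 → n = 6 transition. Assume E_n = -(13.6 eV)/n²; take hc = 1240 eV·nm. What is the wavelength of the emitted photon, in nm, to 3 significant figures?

5910 nm

ΔE = 13.60 × (1/6² − 1/9²) = 13.60 × 0.01543 = 0.2099 eV.
λ = hc/ΔE = 1240 / 0.2099 = 5910 nm.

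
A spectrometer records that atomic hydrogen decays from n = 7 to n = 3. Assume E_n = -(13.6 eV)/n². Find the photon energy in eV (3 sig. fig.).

E_7 = −13.60/49 = −0.2776 eV and E_3 = −13.60/9 = −1.511 eV.
The photon energy is |E_7 − E_3| = 1.23 eV.

1.23 eV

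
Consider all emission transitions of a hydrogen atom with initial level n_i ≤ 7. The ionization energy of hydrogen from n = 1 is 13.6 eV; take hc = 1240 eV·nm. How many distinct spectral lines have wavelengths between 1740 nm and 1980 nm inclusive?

Enumerate all n_i → n_f pairs with 1 ≤ n_f < n_i ≤ 7 and compute λ = 1240 / [13.6·1·(1/n_f² − 1/n_i²)].
Lines falling in [1740, 1980] nm: 4→3 (1876 nm).

1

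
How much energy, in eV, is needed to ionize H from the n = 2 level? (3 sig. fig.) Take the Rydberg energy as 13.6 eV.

3.40 eV

E_2 = −13.60/4 = −3.40 eV, so ionization (to E = 0) requires 3.40 eV.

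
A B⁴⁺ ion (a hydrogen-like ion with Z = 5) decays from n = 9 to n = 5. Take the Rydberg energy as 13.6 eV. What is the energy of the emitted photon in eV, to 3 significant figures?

9.40 eV

The Bohr energies scale as Z², so for Z = 5: E_n = −340.0/n² eV.
E_9 = −340.0/81 = −4.198 eV and E_5 = −340.0/25 = −13.60 eV.
The photon energy is |E_9 − E_5| = 9.40 eV.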